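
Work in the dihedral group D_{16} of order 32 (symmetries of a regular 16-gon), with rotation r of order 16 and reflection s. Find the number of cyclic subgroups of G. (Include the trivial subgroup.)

21

A cyclic subgroup of order d is generated by each of its φ(d) elements of order d, so the cyclic subgroups of order d number (#elements of order d)/φ(d).
Cyclic subgroups by order — order 1: 1; order 2: 17; order 4: 1; order 8: 1; order 16: 1.
Total: 21.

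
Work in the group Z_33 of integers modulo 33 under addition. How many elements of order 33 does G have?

In a cyclic group of order 33, the number of elements of order d (for d | 33) is φ(d).
φ(33) = 20.

20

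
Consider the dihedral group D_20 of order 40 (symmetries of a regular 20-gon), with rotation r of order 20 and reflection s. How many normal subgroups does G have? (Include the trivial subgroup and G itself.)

G has 48 subgroups. Checking conjugation-invariance by order — order 1: 1/1 normal; order 2: 1/21 normal; order 4: 1/11 normal; order 5: 1/1 normal; order 8: 0/5 normal; order 10: 1/5 normal; order 20: 3/3 normal; order 40: 1/1 normal.
Total normal subgroups: 9.

9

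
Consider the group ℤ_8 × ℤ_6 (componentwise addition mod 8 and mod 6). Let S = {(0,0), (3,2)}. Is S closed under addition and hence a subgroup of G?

No

(3,2) ∈ S but its inverse (5,4) ∉ S, so S is not a subgroup.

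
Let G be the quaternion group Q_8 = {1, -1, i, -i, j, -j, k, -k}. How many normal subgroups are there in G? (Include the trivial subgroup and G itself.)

6

G has 6 subgroups. Checking conjugation-invariance by order — order 1: 1/1 normal; order 2: 1/1 normal; order 4: 3/3 normal; order 8: 1/1 normal.
Total normal subgroups: 6.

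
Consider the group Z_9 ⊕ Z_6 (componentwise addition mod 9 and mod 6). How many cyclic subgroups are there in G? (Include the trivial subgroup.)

16

A cyclic subgroup of order d is generated by each of its φ(d) elements of order d, so the cyclic subgroups of order d number (#elements of order d)/φ(d).
Cyclic subgroups by order — order 1: 1; order 2: 1; order 3: 4; order 6: 4; order 9: 3; order 18: 3.
Total: 16.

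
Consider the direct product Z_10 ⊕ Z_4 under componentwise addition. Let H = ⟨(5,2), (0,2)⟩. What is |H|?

|⟨(5,2)⟩| = 2 and |⟨(0,2)⟩| = 2, so |H| is a multiple of lcm(2, 2) = 2 and divides |G| = 40.
Closing under the operation: H = {(0,0), (0,2), (5,0), (5,2)}, so |H| = 4.

4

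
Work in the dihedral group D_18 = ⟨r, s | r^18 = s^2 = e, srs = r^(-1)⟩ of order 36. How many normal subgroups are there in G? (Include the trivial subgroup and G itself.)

9

G has 45 subgroups. Checking conjugation-invariance by order — order 1: 1/1 normal; order 2: 1/19 normal; order 3: 1/1 normal; order 4: 0/9 normal; order 6: 1/7 normal; order 9: 1/1 normal; order 12: 0/3 normal; order 18: 3/3 normal; order 36: 1/1 normal.
Total normal subgroups: 9.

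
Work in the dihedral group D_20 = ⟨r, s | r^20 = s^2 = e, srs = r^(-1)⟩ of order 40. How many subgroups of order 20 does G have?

3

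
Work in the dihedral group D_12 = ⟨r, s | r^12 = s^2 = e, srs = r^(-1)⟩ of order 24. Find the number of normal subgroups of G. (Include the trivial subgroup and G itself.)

G has 34 subgroups. Checking conjugation-invariance by order — order 1: 1/1 normal; order 2: 1/13 normal; order 3: 1/1 normal; order 4: 1/7 normal; order 6: 1/5 normal; order 8: 0/3 normal; order 12: 3/3 normal; order 24: 1/1 normal.
Total normal subgroups: 9.

9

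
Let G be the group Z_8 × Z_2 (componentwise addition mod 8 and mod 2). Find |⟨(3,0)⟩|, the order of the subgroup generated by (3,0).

The order of (3,0) in Z_8 × Z_2 is lcm(ord(3) in Z_8, ord(0) in Z_2).
ord(3) = 8 and ord(0) = 1, so |⟨(3,0)⟩| = lcm(8, 1) = 8.

8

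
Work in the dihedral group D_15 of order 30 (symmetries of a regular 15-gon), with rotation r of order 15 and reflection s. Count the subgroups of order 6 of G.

5

|G| = 30 and 6 | 30, so subgroups of order 6 are possible by Lagrange.
The subgroups of order 6 are: {e, r^5, r^10, s, r^5s, r^10s}; {e, r^5, r^10, rs, r^6s, r^11s}; {e, r^5, r^10, r^2s, r^7s, r^12s}; {e, r^5, r^10, r^3s, r^8s, r^13s}; … (5 in all).
So G has 5 subgroups of order 6.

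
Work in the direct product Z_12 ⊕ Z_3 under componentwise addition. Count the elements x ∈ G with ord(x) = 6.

8

An element (a,b) has order lcm(ord(a), ord(b)); count pairs with lcm equal to 6.
Enumerating gives 8 such elements.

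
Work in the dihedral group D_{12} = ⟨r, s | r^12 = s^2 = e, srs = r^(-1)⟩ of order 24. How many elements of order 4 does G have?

2

The elements of order 4 are: r^3, r^9.
That's 2.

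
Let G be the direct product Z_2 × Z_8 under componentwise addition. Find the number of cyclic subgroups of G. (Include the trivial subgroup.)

8

Each element a generates a cyclic subgroup ⟨a⟩; distinct elements may generate the same one (a cyclic group of order d has φ(d) generators).
Cyclic subgroups by order — order 1: 1; order 2: 3; order 4: 2; order 8: 2.
Total: 8.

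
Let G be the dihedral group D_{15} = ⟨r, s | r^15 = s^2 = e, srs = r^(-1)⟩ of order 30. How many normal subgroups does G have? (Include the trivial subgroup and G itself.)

G has 28 subgroups. Checking conjugation-invariance by order — order 1: 1/1 normal; order 2: 0/15 normal; order 3: 1/1 normal; order 5: 1/1 normal; order 6: 0/5 normal; order 10: 0/3 normal; order 15: 1/1 normal; order 30: 1/1 normal.
Total normal subgroups: 5.

5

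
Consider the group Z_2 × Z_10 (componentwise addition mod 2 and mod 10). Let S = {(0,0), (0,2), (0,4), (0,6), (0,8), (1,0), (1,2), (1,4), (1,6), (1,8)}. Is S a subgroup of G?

Yes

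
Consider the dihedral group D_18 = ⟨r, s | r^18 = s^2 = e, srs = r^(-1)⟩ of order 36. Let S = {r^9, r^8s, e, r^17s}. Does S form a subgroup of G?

Yes

|S| = 4 divides |G| = 36, consistent with Lagrange.
S contains the identity, every element's inverse is in S, and S is closed under ·: it is a subgroup.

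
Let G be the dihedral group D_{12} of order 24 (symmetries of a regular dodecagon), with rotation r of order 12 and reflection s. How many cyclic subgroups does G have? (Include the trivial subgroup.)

18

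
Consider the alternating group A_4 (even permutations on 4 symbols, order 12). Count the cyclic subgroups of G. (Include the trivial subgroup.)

Group the elements of G by the cyclic subgroup they generate; each cyclic subgroup of order d accounts for φ(d) elements.
Cyclic subgroups by order — order 1: 1; order 2: 3; order 3: 4.
Total: 8.

8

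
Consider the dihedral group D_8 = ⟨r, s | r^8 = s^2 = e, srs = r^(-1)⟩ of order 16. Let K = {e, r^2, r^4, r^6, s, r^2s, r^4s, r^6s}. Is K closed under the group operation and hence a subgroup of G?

Yes

|K| = 8 divides |G| = 16, consistent with Lagrange.
K contains the identity, every element's inverse is in K, and K is closed under ·: it is a subgroup.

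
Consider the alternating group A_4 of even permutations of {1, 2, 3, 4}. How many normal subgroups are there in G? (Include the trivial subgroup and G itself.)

3

G has 10 subgroups. Checking conjugation-invariance by order — order 1: 1/1 normal; order 2: 0/3 normal; order 3: 0/4 normal; order 4: 1/1 normal; order 12: 1/1 normal.
Total normal subgroups: 3.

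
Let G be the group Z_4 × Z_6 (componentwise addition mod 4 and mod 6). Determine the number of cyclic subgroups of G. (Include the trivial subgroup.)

12

Group the elements of G by the cyclic subgroup they generate; each cyclic subgroup of order d accounts for φ(d) elements.
Cyclic subgroups by order — order 1: 1; order 2: 3; order 3: 1; order 4: 2; order 6: 3; order 12: 2.
Total: 12.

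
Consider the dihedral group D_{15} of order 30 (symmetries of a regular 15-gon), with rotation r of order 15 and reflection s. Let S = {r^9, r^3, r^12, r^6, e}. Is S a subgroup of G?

|S| = 5 divides |G| = 30, consistent with Lagrange.
S contains the identity, every element's inverse is in S, and S is closed under ·: it is a subgroup.
In fact S = ⟨r^9⟩.

Yes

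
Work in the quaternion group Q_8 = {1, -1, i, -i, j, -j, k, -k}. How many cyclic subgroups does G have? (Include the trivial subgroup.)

Group the elements of G by the cyclic subgroup they generate; each cyclic subgroup of order d accounts for φ(d) elements.
Cyclic subgroups by order — order 1: 1; order 2: 1; order 4: 3.
Total: 5.

5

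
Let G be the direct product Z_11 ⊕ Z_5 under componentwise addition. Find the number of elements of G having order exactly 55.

An element (a,b) has order lcm(ord(a), ord(b)); count pairs with lcm equal to 55.
Enumerating gives 40 such elements.

40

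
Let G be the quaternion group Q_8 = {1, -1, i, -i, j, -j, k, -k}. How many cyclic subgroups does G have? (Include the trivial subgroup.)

Group the elements of G by the cyclic subgroup they generate; each cyclic subgroup of order d accounts for φ(d) elements.
Cyclic subgroups by order — order 1: 1; order 2: 1; order 4: 3.
Total: 5.

5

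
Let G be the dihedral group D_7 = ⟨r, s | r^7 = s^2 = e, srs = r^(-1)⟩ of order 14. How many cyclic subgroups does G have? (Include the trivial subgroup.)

Group the elements of G by the cyclic subgroup they generate; each cyclic subgroup of order d accounts for φ(d) elements.
Cyclic subgroups by order — order 1: 1; order 2: 7; order 7: 1.
Total: 9.

9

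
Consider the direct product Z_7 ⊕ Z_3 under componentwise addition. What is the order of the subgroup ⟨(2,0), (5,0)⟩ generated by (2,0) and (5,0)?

|⟨(2,0)⟩| = 7 and |⟨(5,0)⟩| = 7, so |H| is a multiple of lcm(7, 7) = 7 and divides |G| = 21.
Closing under the operation: H = {(0,0), (1,0), (2,0), (3,0), (4,0), (5,0), (6,0)}, so |H| = 7.

7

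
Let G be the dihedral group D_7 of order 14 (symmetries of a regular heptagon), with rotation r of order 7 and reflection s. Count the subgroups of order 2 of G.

7

|G| = 14 and 2 | 14, so subgroups of order 2 are possible by Lagrange.
The subgroups of order 2 are: {e, r^2s}; {e, r^3s}; {e, r^4s}; {e, r^5s}; … (7 in all).
So G has 7 subgroups of order 2.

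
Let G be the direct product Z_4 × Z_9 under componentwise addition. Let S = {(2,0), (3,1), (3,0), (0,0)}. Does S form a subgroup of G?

No

(3,1) ∈ S but its inverse (1,8) ∉ S, so S is not a subgroup.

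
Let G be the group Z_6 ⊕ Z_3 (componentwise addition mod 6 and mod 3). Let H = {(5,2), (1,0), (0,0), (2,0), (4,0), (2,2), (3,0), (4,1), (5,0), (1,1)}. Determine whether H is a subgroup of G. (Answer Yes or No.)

No

|H| = 10 does not divide |G| = 18, so by Lagrange H is not a subgroup.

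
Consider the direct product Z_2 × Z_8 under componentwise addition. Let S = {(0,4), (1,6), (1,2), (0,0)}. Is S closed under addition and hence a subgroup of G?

|S| = 4 divides |G| = 16, consistent with Lagrange.
S contains the identity, every element's inverse is in S, and S is closed under +: it is a subgroup.
In fact S = ⟨(1,6)⟩.

Yes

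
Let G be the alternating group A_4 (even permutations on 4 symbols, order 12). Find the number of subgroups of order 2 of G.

3

|G| = 12 and 2 | 12, so subgroups of order 2 are possible by Lagrange.
The subgroups of order 2 are: {e, (1 2)(3 4)}; {e, (1 3)(2 4)}; {e, (1 4)(2 3)}.
So G has 3 subgroups of order 2.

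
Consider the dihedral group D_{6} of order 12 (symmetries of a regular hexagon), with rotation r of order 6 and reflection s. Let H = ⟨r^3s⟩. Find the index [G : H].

6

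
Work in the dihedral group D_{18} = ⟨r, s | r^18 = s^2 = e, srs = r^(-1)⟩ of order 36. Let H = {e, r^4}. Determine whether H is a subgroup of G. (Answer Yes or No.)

No

r^4 ∈ H but its inverse r^14 ∉ H, so H is not a subgroup.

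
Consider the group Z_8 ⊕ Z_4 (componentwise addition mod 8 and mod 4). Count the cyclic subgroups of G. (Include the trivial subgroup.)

Group the elements of G by the cyclic subgroup they generate; each cyclic subgroup of order d accounts for φ(d) elements.
Cyclic subgroups by order — order 1: 1; order 2: 3; order 4: 6; order 8: 4.
Total: 14.

14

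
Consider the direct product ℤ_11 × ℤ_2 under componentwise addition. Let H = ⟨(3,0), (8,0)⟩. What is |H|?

11

|⟨(3,0)⟩| = 11 and |⟨(8,0)⟩| = 11, so |H| is a multiple of lcm(11, 11) = 11 and divides |G| = 22.
Closing under the operation: H = {(0,0), (1,0), (2,0), (3,0), (4,0), (5,0), (6,0), (7,0), (8,0), (9,0), (10,0)}, so |H| = 11.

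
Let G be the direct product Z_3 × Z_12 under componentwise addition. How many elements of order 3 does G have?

8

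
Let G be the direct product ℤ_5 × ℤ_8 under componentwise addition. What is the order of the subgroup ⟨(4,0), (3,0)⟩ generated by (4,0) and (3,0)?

5

|⟨(4,0)⟩| = 5 and |⟨(3,0)⟩| = 5, so |H| is a multiple of lcm(5, 5) = 5 and divides |G| = 40.
Closing under the operation: H = {(0,0), (1,0), (2,0), (3,0), (4,0)}, so |H| = 5.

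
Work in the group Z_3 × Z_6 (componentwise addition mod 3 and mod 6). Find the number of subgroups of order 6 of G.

|G| = 18 and 6 | 18, so subgroups of order 6 are possible by Lagrange.
The subgroups of order 6 are: {(0,0), (0,1), (0,2), (0,3), (0,4), (0,5)}; {(0,0), (0,3), (1,0), (1,3), (2,0), (2,3)}; {(0,0), (0,3), (1,1), (1,4), (2,2), (2,5)}; {(0,0), (0,3), (1,2), (1,5), (2,1), (2,4)}.
So G has 4 subgroups of order 6.

4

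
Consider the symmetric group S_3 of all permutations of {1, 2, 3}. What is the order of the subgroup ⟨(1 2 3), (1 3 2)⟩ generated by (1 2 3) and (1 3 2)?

3

|⟨(1 2 3)⟩| = 3 and |⟨(1 3 2)⟩| = 3, so |H| is a multiple of lcm(3, 3) = 3 and divides |G| = 6.
Closing under the operation: H = {e, (1 2 3), (1 3 2)}, so |H| = 3.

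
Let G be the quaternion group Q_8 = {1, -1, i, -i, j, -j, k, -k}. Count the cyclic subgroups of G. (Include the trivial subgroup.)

A cyclic subgroup of order d is generated by each of its φ(d) elements of order d, so the cyclic subgroups of order d number (#elements of order d)/φ(d).
Cyclic subgroups by order — order 1: 1; order 2: 1; order 4: 3.
Total: 5.

5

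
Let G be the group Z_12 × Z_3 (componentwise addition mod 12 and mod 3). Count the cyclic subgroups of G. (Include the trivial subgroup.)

15

Each element a generates a cyclic subgroup ⟨a⟩; distinct elements may generate the same one (a cyclic group of order d has φ(d) generators).
Cyclic subgroups by order — order 1: 1; order 2: 1; order 3: 4; order 4: 1; order 6: 4; order 12: 4.
Total: 15.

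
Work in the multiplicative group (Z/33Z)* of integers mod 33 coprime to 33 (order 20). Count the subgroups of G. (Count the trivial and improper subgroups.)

|G| = 20, so by Lagrange every subgroup order divides 20. Divisors: 1, 2, 4, 5, 10, 20.
Subgroups by order — order 1: 1; order 2: 3; order 4: 1; order 5: 1; order 10: 3; order 20: 1.
Total: 1 + 3 + 1 + 1 + 3 + 1 = 10.

10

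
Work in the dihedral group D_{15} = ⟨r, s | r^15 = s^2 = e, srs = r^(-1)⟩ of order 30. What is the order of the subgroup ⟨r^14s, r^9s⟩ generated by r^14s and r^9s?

6

|⟨r^14s⟩| = 2 and |⟨r^9s⟩| = 2, so |H| is a multiple of lcm(2, 2) = 2 and divides |G| = 30.
Closing under the operation: H = {e, r^5, r^10, r^4s, r^9s, r^14s}, so |H| = 6.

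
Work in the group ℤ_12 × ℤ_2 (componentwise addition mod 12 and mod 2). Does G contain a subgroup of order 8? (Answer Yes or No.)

Yes

8 | 24. A subgroup of order 8 is {(0,0), (0,1), (3,0), (3,1), (6,0), (6,1), (9,0), (9,1)}.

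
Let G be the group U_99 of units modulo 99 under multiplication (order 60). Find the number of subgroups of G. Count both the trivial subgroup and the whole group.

|G| = 60, so by Lagrange every subgroup order divides 60. Divisors: 1, 2, 3, 4, 5, 6, 10, 12, 15, 20, 30, 60.
Subgroups by order — order 1: 1; order 2: 3; order 3: 1; order 4: 1; order 5: 1; order 6: 3; order 10: 3; order 12: 1; order 15: 1; order 20: 1; order 30: 3; order 60: 1.
Total: 1 + 3 + 1 + 1 + 1 + 3 + 3 + 1 + 1 + 1 + 3 + 1 = 20.

20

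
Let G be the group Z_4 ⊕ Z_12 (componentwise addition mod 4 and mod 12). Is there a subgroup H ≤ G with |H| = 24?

Yes

24 | 48. A subgroup of order 24 is {(0,0), (0,1), (0,2), (0,3), (0,4), (0,5), (0,6), (0,7), (0,8), (0,9), (0,10), (0,11), (2,0), (2,1), (2,2), (2,3), (2,4), (2,5), (2,6), (2,7), (2,8), (2,9), (2,10), (2,11)}.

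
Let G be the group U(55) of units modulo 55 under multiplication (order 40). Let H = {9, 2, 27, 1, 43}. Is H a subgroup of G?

2 ∈ H but its inverse 28 ∉ H, so H is not a subgroup.

No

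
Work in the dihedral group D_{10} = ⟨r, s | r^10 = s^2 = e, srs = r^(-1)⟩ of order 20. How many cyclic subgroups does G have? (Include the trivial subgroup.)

A cyclic subgroup of order d is generated by each of its φ(d) elements of order d, so the cyclic subgroups of order d number (#elements of order d)/φ(d).
Cyclic subgroups by order — order 1: 1; order 2: 11; order 5: 1; order 10: 1.
Total: 14.

14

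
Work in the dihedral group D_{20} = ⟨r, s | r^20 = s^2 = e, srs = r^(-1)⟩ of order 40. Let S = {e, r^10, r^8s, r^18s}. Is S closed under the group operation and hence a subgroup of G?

|S| = 4 divides |G| = 40, consistent with Lagrange.
S contains the identity, every element's inverse is in S, and S is closed under ·: it is a subgroup.

Yes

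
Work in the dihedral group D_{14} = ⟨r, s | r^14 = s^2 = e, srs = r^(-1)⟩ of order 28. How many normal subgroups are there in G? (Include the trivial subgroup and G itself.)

G has 28 subgroups. Checking conjugation-invariance by order — order 1: 1/1 normal; order 2: 1/15 normal; order 4: 0/7 normal; order 7: 1/1 normal; order 14: 3/3 normal; order 28: 1/1 normal.
Total normal subgroups: 7.

7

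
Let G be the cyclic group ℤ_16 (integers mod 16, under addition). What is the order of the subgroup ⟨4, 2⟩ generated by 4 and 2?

|⟨4⟩| = 4 and |⟨2⟩| = 8, so |H| is a multiple of lcm(4, 8) = 8 and divides |G| = 16.
Closing under the operation: H = {0, 2, 4, 6, 8, 10, 12, 14}, so |H| = 8.

8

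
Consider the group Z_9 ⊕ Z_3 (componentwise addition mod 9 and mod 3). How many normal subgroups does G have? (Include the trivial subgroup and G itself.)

G is abelian, so every subgroup is normal.
G has 10 subgroups in total, hence 10 normal subgroups.

10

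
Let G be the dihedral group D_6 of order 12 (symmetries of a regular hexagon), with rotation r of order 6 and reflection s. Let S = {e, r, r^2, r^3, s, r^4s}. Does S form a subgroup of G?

No

r ∈ S but its inverse r^5 ∉ S, so S is not a subgroup.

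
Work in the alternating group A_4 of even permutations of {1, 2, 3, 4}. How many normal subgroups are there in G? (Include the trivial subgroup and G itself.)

G has 10 subgroups. Checking conjugation-invariance by order — order 1: 1/1 normal; order 2: 0/3 normal; order 3: 0/4 normal; order 4: 1/1 normal; order 12: 1/1 normal.
Total normal subgroups: 3.

3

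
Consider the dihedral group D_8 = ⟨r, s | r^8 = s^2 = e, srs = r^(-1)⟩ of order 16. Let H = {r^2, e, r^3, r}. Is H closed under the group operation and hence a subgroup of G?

No

r ∈ H but its inverse r^7 ∉ H, so H is not a subgroup.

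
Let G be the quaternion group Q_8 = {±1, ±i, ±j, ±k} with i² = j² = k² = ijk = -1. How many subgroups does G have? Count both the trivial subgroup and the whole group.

|G| = 8, so by Lagrange every subgroup order divides 8. Divisors: 1, 2, 4, 8.
Subgroups by order — order 1: 1; order 2: 1; order 4: 3; order 8: 1.
Total: 1 + 1 + 3 + 1 = 6.

6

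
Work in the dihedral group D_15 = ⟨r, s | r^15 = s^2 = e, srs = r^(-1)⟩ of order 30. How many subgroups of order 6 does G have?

|G| = 30 and 6 | 30, so subgroups of order 6 are possible by Lagrange.
The subgroups of order 6 are: {e, r^5, r^10, s, r^5s, r^10s}; {e, r^5, r^10, rs, r^6s, r^11s}; {e, r^5, r^10, r^2s, r^7s, r^12s}; {e, r^5, r^10, r^3s, r^8s, r^13s}; … (5 in all).
So G has 5 subgroups of order 6.

5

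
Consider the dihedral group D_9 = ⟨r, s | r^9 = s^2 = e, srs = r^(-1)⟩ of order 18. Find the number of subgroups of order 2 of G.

|G| = 18 and 2 | 18, so subgroups of order 2 are possible by Lagrange.
The subgroups of order 2 are: {e, r^2s}; {e, r^3s}; {e, r^4s}; {e, r^5s}; … (9 in all).
So G has 9 subgroups of order 2.

9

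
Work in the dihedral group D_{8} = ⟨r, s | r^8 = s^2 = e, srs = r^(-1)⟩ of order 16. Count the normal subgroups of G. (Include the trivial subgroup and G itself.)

7

G has 19 subgroups. Checking conjugation-invariance by order — order 1: 1/1 normal; order 2: 1/9 normal; order 4: 1/5 normal; order 8: 3/3 normal; order 16: 1/1 normal.
Total normal subgroups: 7.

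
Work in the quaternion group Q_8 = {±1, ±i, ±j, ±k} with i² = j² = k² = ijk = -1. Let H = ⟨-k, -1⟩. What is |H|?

|⟨-k⟩| = 4 and |⟨-1⟩| = 2, so |H| is a multiple of lcm(4, 2) = 4 and divides |G| = 8.
Closing under the operation: H = {1, -1, k, -k}, so |H| = 4.

4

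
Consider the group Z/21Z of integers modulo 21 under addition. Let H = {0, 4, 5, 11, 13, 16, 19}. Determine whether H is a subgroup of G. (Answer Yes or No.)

No

19 ∈ H but its inverse 2 ∉ H, so H is not a subgroup.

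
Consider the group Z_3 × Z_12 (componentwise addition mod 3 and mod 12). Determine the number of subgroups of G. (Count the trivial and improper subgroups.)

18

|G| = 36, so by Lagrange every subgroup order divides 36. Divisors: 1, 2, 3, 4, 6, 9, 12, 18, 36.
Subgroups by order — order 1: 1; order 2: 1; order 3: 4; order 4: 1; order 6: 4; order 9: 1; order 12: 4; order 18: 1; order 36: 1.
Total: 1 + 1 + 4 + 1 + 4 + 1 + 4 + 1 + 1 = 18.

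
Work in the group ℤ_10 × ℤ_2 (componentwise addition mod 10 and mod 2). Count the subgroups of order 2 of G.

3

|G| = 20 and 2 | 20, so subgroups of order 2 are possible by Lagrange.
The subgroups of order 2 are: {(0,0), (0,1)}; {(0,0), (5,0)}; {(0,0), (5,1)}.
So G has 3 subgroups of order 2.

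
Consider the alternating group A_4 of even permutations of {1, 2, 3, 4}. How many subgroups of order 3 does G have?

4

|G| = 12 and 3 | 12, so subgroups of order 3 are possible by Lagrange.
The subgroups of order 3 are: {e, (1 2 3), (1 3 2)}; {e, (1 2 4), (1 4 2)}; {e, (1 3 4), (1 4 3)}; {e, (2 3 4), (2 4 3)}.
So G has 4 subgroups of order 3.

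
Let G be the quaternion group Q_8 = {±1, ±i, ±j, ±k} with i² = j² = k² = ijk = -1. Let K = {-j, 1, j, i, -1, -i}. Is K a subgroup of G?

No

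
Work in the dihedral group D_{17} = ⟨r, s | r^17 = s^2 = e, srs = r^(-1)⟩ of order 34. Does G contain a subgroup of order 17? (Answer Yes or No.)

17 | 34. A subgroup of order 17 is {e, r, r^2, r^3, r^4, r^5, r^6, r^7, r^8, r^9, r^10, r^11, r^12, r^13, r^14, r^15, r^16}.

Yes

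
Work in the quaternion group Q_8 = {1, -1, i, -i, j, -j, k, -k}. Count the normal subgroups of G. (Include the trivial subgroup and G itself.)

G has 6 subgroups. Checking conjugation-invariance by order — order 1: 1/1 normal; order 2: 1/1 normal; order 4: 3/3 normal; order 8: 1/1 normal.
Total normal subgroups: 6.

6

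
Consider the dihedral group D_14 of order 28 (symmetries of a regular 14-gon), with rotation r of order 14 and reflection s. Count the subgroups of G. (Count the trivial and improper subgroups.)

28

|G| = 28, so by Lagrange every subgroup order divides 28. Divisors: 1, 2, 4, 7, 14, 28.
Subgroups by order — order 1: 1; order 2: 15; order 4: 7; order 7: 1; order 14: 3; order 28: 1.
Total: 1 + 15 + 7 + 1 + 3 + 1 = 28.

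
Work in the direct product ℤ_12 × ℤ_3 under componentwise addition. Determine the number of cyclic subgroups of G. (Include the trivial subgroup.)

Each element a generates a cyclic subgroup ⟨a⟩; distinct elements may generate the same one (a cyclic group of order d has φ(d) generators).
Cyclic subgroups by order — order 1: 1; order 2: 1; order 3: 4; order 4: 1; order 6: 4; order 12: 4.
Total: 15.

15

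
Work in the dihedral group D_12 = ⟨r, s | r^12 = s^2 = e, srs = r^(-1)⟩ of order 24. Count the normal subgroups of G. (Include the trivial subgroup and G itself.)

9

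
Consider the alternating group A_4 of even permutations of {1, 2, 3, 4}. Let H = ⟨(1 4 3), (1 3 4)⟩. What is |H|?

3

|⟨(1 4 3)⟩| = 3 and |⟨(1 3 4)⟩| = 3, so |H| is a multiple of lcm(3, 3) = 3 and divides |G| = 12.
Closing under the operation: H = {e, (1 3 4), (1 4 3)}, so |H| = 3.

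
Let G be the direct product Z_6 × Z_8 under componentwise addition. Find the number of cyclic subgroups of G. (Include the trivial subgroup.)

16

Group the elements of G by the cyclic subgroup they generate; each cyclic subgroup of order d accounts for φ(d) elements.
Cyclic subgroups by order — order 1: 1; order 2: 3; order 3: 1; order 4: 2; order 6: 3; order 8: 2; order 12: 2; order 24: 2.
Total: 16.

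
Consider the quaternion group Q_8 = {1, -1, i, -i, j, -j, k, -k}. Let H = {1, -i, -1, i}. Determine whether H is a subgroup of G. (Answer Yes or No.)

|H| = 4 divides |G| = 8, consistent with Lagrange.
H contains the identity, every element's inverse is in H, and H is closed under ·: it is a subgroup.
In fact H = ⟨-i⟩.

Yes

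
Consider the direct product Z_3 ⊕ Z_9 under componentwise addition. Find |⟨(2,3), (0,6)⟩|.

9

|⟨(2,3)⟩| = 3 and |⟨(0,6)⟩| = 3, so |H| is a multiple of lcm(3, 3) = 3 and divides |G| = 27.
Closing under the operation: H = {(0,0), (0,3), (0,6), (1,0), (1,3), (1,6), (2,0), (2,3), (2,6)}, so |H| = 9.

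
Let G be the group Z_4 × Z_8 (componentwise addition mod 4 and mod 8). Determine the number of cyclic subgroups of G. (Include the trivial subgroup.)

Group the elements of G by the cyclic subgroup they generate; each cyclic subgroup of order d accounts for φ(d) elements.
Cyclic subgroups by order — order 1: 1; order 2: 3; order 4: 6; order 8: 4.
Total: 14.

14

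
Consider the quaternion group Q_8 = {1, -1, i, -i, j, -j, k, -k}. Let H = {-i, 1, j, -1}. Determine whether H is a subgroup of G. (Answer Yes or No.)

No

-i ∈ H but its inverse i ∉ H, so H is not a subgroup.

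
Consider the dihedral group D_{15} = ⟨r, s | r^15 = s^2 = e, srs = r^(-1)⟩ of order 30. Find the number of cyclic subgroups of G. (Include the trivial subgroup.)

19

Each element a generates a cyclic subgroup ⟨a⟩; distinct elements may generate the same one (a cyclic group of order d has φ(d) generators).
Cyclic subgroups by order — order 1: 1; order 2: 15; order 3: 1; order 5: 1; order 15: 1.
Total: 19.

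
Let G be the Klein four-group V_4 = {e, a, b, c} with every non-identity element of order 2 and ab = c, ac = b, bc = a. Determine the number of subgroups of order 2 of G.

|G| = 4 and 2 | 4, so subgroups of order 2 are possible by Lagrange.
The subgroups of order 2 are: {e, a}; {e, b}; {e, c}.
So G has 3 subgroups of order 2.

3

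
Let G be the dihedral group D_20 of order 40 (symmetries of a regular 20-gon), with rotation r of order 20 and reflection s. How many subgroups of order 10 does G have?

|G| = 40 and 10 | 40, so subgroups of order 10 are possible by Lagrange.
The subgroups of order 10 are: {e, r^2, r^4, r^6, r^8, r^10, r^12, r^14, r^16, r^18}; {e, r^4, r^8, r^12, r^16, r^2s, r^6s, r^10s, r^14s, r^18s}; {e, r^4, r^8, r^12, r^16, r^3s, r^7s, r^11s, r^15s, r^19s}; {e, r^4, r^8, r^12, r^16, s, r^4s, r^8s, r^12s, r^16s}; … (5 in all).
So G has 5 subgroups of order 10.

5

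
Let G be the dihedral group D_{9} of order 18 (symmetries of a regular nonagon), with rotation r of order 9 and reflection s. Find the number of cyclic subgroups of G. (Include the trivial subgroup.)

12

A cyclic subgroup of order d is generated by each of its φ(d) elements of order d, so the cyclic subgroups of order d number (#elements of order d)/φ(d).
Cyclic subgroups by order — order 1: 1; order 2: 9; order 3: 1; order 9: 1.
Total: 12.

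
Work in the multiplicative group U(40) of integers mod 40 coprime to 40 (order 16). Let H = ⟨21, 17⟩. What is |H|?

8

|⟨21⟩| = 2 and |⟨17⟩| = 4, so |H| is a multiple of lcm(2, 4) = 4 and divides |G| = 16.
Closing under the operation: H = {1, 9, 13, 17, 21, 29, 33, 37}, so |H| = 8.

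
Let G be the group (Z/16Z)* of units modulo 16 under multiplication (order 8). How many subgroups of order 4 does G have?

3

|G| = 8 and 4 | 8, so subgroups of order 4 are possible by Lagrange.
The subgroups of order 4 are: {1, 3, 9, 11}; {1, 5, 9, 13}; {1, 7, 9, 15}.
So G has 3 subgroups of order 4.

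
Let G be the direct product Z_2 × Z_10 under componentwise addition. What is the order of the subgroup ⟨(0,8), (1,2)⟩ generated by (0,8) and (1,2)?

10

|⟨(0,8)⟩| = 5 and |⟨(1,2)⟩| = 10, so |H| is a multiple of lcm(5, 10) = 10 and divides |G| = 20.
Closing under the operation: H = {(0,0), (0,2), (0,4), (0,6), (0,8), (1,0), (1,2), (1,4), (1,6), (1,8)}, so |H| = 10.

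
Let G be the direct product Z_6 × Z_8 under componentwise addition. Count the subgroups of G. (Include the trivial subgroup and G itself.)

|G| = 48, so by Lagrange every subgroup order divides 48. Divisors: 1, 2, 3, 4, 6, 8, 12, 16, 24, 48.
Subgroups by order — order 1: 1; order 2: 3; order 3: 1; order 4: 3; order 6: 3; order 8: 3; order 12: 3; order 16: 1; order 24: 3; order 48: 1.
Total: 1 + 3 + 1 + 3 + 3 + 3 + 3 + 1 + 3 + 1 = 22.

22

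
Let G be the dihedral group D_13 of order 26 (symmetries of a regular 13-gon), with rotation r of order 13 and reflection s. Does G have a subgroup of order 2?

2 | 26. A subgroup of order 2 is {e, r^10s}.

Yes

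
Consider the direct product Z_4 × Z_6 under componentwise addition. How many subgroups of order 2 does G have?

|G| = 24 and 2 | 24, so subgroups of order 2 are possible by Lagrange.
The subgroups of order 2 are: {(0,0), (0,3)}; {(0,0), (2,0)}; {(0,0), (2,3)}.
So G has 3 subgroups of order 2.

3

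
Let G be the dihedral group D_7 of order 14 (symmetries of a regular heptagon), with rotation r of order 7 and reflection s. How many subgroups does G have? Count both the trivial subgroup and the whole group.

|G| = 14, so by Lagrange every subgroup order divides 14. Divisors: 1, 2, 7, 14.
Subgroups by order — order 1: 1; order 2: 7; order 7: 1; order 14: 1.
Total: 1 + 7 + 1 + 1 = 10.

10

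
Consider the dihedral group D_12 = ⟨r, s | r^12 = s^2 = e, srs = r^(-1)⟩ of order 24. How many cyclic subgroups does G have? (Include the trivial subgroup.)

Group the elements of G by the cyclic subgroup they generate; each cyclic subgroup of order d accounts for φ(d) elements.
Cyclic subgroups by order — order 1: 1; order 2: 13; order 3: 1; order 4: 1; order 6: 1; order 12: 1.
Total: 18.

18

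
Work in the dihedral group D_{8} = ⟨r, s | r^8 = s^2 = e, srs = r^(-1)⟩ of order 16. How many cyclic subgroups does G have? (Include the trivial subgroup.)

12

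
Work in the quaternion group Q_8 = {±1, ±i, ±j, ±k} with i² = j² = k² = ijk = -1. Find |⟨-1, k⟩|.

|⟨-1⟩| = 2 and |⟨k⟩| = 4, so |H| is a multiple of lcm(2, 4) = 4 and divides |G| = 8.
Closing under the operation: H = {1, -1, k, -k}, so |H| = 4.

4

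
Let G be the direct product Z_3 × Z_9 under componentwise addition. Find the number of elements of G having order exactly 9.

18

An element (a,b) has order lcm(ord(a), ord(b)); count pairs with lcm equal to 9.
Enumerating gives 18 such elements.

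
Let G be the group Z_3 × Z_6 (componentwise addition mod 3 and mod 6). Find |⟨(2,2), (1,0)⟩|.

|⟨(2,2)⟩| = 3 and |⟨(1,0)⟩| = 3, so |H| is a multiple of lcm(3, 3) = 3 and divides |G| = 18.
Closing under the operation: H = {(0,0), (0,2), (0,4), (1,0), (1,2), (1,4), (2,0), (2,2), (2,4)}, so |H| = 9.

9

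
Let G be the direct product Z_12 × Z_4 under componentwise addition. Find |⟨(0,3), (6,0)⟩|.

8

|⟨(0,3)⟩| = 4 and |⟨(6,0)⟩| = 2, so |H| is a multiple of lcm(4, 2) = 4 and divides |G| = 48.
Closing under the operation: H = {(0,0), (0,1), (0,2), (0,3), (6,0), (6,1), (6,2), (6,3)}, so |H| = 8.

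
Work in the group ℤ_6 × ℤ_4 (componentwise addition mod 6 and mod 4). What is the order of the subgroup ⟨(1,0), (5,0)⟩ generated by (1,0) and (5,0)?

|⟨(1,0)⟩| = 6 and |⟨(5,0)⟩| = 6, so |H| is a multiple of lcm(6, 6) = 6 and divides |G| = 24.
Closing under the operation: H = {(0,0), (1,0), (2,0), (3,0), (4,0), (5,0)}, so |H| = 6.

6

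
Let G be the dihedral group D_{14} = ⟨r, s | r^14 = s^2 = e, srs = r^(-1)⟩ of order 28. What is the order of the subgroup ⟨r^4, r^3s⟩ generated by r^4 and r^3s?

14

|⟨r^4⟩| = 7 and |⟨r^3s⟩| = 2, so |H| is a multiple of lcm(7, 2) = 14 and divides |G| = 28.
Closing under the operation: H = {e, r^2, r^4, r^6, r^8, r^10, r^12, rs, r^3s, r^5s, r^7s, r^9s, r^11s, r^13s}, so |H| = 14.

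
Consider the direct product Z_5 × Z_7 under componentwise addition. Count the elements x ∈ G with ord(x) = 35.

24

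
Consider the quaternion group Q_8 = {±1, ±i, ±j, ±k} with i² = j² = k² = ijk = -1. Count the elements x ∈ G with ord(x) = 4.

The elements of order 4 are: i, -i, j, -j, k, -k.
That's 6.

6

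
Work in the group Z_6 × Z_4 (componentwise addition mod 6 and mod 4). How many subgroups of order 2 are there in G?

|G| = 24 and 2 | 24, so subgroups of order 2 are possible by Lagrange.
The subgroups of order 2 are: {(0,0), (0,2)}; {(0,0), (3,0)}; {(0,0), (3,2)}.
So G has 3 subgroups of order 2.

3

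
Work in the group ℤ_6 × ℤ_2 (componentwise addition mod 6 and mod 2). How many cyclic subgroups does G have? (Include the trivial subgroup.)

Group the elements of G by the cyclic subgroup they generate; each cyclic subgroup of order d accounts for φ(d) elements.
Cyclic subgroups by order — order 1: 1; order 2: 3; order 3: 1; order 6: 3.
Total: 8.

8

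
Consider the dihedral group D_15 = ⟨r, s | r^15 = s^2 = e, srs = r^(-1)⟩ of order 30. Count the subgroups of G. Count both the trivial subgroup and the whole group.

28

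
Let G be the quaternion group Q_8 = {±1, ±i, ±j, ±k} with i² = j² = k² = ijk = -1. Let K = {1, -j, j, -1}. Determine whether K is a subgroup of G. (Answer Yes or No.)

|K| = 4 divides |G| = 8, consistent with Lagrange.
K contains the identity, every element's inverse is in K, and K is closed under ·: it is a subgroup.
In fact K = ⟨j⟩.

Yes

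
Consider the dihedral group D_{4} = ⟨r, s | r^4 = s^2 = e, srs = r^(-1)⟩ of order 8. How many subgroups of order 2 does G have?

5

|G| = 8 and 2 | 8, so subgroups of order 2 are possible by Lagrange.
The subgroups of order 2 are: {e, r^2}; {e, r^2s}; {e, r^3s}; {e, rs}; … (5 in all).
So G has 5 subgroups of order 2.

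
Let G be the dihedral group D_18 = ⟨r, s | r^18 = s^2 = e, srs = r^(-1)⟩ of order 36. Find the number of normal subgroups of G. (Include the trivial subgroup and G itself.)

G has 45 subgroups. Checking conjugation-invariance by order — order 1: 1/1 normal; order 2: 1/19 normal; order 3: 1/1 normal; order 4: 0/9 normal; order 6: 1/7 normal; order 9: 1/1 normal; order 12: 0/3 normal; order 18: 3/3 normal; order 36: 1/1 normal.
Total normal subgroups: 9.

9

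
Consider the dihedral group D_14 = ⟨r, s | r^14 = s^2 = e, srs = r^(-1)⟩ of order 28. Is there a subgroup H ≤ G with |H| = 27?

No

27 does not divide |G| = 28, so by Lagrange no subgroup of order 27 exists.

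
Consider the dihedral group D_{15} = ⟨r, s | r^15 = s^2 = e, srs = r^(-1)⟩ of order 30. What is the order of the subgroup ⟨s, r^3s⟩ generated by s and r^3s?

10

|⟨s⟩| = 2 and |⟨r^3s⟩| = 2, so |H| is a multiple of lcm(2, 2) = 2 and divides |G| = 30.
Closing under the operation: H = {e, r^3, r^6, r^9, r^12, s, r^3s, r^6s, r^9s, r^12s}, so |H| = 10.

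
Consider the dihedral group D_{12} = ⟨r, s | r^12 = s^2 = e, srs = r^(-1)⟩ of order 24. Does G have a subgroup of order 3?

Yes

3 | 24. A subgroup of order 3 is {e, r^4, r^8}.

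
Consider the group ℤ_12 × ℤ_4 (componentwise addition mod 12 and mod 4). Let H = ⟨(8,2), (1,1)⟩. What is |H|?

24

|⟨(8,2)⟩| = 6 and |⟨(1,1)⟩| = 12, so |H| is a multiple of lcm(6, 12) = 12 and divides |G| = 48.
Closing under the operation: H = {(0,0), (0,2), (1,1), (1,3), (2,0), (2,2), (3,1), (3,3), (4,0), (4,2), (5,1), (5,3), (6,0), (6,2), (7,1), (7,3), (8,0), (8,2), (9,1), (9,3), (10,0), (10,2), (11,1), (11,3)}, so |H| = 24.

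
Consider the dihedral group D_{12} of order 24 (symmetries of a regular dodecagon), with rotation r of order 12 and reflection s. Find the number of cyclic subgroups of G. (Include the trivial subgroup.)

18

Group the elements of G by the cyclic subgroup they generate; each cyclic subgroup of order d accounts for φ(d) elements.
Cyclic subgroups by order — order 1: 1; order 2: 13; order 3: 1; order 4: 1; order 6: 1; order 12: 1.
Total: 18.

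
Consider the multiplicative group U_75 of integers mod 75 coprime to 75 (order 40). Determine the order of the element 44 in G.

10

Compute successive powers of 44 mod 75: 44, 61, 59, 46, 74, 31, 14, 16, …; 44^10 ≡ 1 (mod 75).
So |⟨44⟩| = 10.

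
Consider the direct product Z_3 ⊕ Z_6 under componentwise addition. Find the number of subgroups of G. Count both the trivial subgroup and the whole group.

|G| = 18, so by Lagrange every subgroup order divides 18. Divisors: 1, 2, 3, 6, 9, 18.
Subgroups by order — order 1: 1; order 2: 1; order 3: 4; order 6: 4; order 9: 1; order 18: 1.
Total: 1 + 1 + 4 + 4 + 1 + 1 = 12.

12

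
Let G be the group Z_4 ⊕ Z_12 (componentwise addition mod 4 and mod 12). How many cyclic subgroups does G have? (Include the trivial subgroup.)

Each element a generates a cyclic subgroup ⟨a⟩; distinct elements may generate the same one (a cyclic group of order d has φ(d) generators).
Cyclic subgroups by order — order 1: 1; order 2: 3; order 3: 1; order 4: 6; order 6: 3; order 12: 6.
Total: 20.

20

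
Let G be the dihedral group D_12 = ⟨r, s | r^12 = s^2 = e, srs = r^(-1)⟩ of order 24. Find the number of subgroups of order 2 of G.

|G| = 24 and 2 | 24, so subgroups of order 2 are possible by Lagrange.
The subgroups of order 2 are: {e, r^10s}; {e, r^11s}; {e, r^2s}; {e, r^3s}; … (13 in all).
So G has 13 subgroups of order 2.

13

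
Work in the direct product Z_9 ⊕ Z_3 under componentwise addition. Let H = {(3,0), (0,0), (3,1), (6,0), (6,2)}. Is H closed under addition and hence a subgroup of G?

|H| = 5 does not divide |G| = 27, so by Lagrange H is not a subgroup.

No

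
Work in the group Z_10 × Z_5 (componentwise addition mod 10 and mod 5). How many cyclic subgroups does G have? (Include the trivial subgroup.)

A cyclic subgroup of order d is generated by each of its φ(d) elements of order d, so the cyclic subgroups of order d number (#elements of order d)/φ(d).
Cyclic subgroups by order — order 1: 1; order 2: 1; order 5: 6; order 10: 6.
Total: 14.

14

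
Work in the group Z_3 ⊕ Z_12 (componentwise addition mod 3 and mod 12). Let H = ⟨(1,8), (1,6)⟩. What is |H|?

18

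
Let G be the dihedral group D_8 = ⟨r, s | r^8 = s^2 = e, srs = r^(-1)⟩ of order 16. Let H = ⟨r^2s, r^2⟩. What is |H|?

|⟨r^2s⟩| = 2 and |⟨r^2⟩| = 4, so |H| is a multiple of lcm(2, 4) = 4 and divides |G| = 16.
Closing under the operation: H = {e, r^2, r^4, r^6, s, r^2s, r^4s, r^6s}, so |H| = 8.

8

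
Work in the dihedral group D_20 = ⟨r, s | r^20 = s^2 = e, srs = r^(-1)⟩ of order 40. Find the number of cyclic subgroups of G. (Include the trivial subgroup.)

26

Group the elements of G by the cyclic subgroup they generate; each cyclic subgroup of order d accounts for φ(d) elements.
Cyclic subgroups by order — order 1: 1; order 2: 21; order 4: 1; order 5: 1; order 10: 1; order 20: 1.
Total: 26.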